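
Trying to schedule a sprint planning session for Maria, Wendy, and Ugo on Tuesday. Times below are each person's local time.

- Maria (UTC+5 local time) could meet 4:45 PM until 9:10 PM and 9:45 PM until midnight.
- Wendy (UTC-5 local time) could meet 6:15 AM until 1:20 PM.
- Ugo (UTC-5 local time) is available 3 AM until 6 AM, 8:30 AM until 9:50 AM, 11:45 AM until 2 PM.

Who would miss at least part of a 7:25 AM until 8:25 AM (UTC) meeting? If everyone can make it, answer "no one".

Maria, Ugo, Wendy

Maria in UTC: 11:45-16:10, 16:45-19:00 (subtract 5h to convert from UTC+5).
Wendy in UTC: 11:15-18:20 (add 5h to convert from UTC-5).
Ugo in UTC: 08:00-11:00, 13:30-14:50, 16:45-19:00 (add 5h to convert from UTC-5).
Maria: not fully free for 07:25-08:25. Wendy: not fully free for 07:25-08:25. Ugo: not fully free for 07:25-08:25.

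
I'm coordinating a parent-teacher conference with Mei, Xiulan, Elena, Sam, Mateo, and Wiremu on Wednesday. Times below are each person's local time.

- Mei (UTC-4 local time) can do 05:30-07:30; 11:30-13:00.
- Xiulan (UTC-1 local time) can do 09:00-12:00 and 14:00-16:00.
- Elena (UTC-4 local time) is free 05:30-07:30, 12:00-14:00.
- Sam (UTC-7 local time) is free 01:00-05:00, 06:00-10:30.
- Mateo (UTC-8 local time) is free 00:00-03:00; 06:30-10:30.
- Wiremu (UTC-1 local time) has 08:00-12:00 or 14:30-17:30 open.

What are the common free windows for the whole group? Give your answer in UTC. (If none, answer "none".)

Mei in UTC: 09:30-11:30, 15:30-17:00 (add 4h to convert from UTC-4).
Xiulan in UTC: 10:00-13:00, 15:00-17:00 (add 1h to convert from UTC-1).
Elena in UTC: 09:30-11:30, 16:00-18:00 (add 4h to convert from UTC-4).
Sam in UTC: 08:00-12:00, 13:00-17:30 (add 7h to convert from UTC-7).
Mateo in UTC: 08:00-11:00, 14:30-18:30 (add 8h to convert from UTC-8).
Wiremu in UTC: 09:00-13:00, 15:30-18:30 (add 1h to convert from UTC-1).
Mei ∩ Xiulan: 10:00-11:30, 15:30-17:00.
Mei ∩ Xiulan ∩ Elena: 10:00-11:30, 16:00-17:00.
Mei ∩ Xiulan ∩ Elena ∩ Sam: 10:00-11:30, 16:00-17:00.
Mei ∩ Xiulan ∩ Elena ∩ Sam ∩ Mateo: 10:00-11:00, 16:00-17:00.
Mei ∩ Xiulan ∩ Elena ∩ Sam ∩ Mateo ∩ Wiremu: 10:00-11:00, 16:00-17:00.
Those are the intersection windows.

10:00-11:00, 16:00-17:00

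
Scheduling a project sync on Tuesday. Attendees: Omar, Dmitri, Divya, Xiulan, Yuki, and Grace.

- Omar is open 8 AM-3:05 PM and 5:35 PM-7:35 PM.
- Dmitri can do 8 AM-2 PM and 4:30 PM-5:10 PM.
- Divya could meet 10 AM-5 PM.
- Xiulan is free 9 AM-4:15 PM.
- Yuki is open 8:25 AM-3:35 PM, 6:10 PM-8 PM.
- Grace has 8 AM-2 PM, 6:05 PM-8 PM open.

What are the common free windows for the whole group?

Omar ∩ Dmitri: 08:00-14:00.
Omar ∩ Dmitri ∩ Divya: 10:00-14:00.
Omar ∩ Dmitri ∩ Divya ∩ Xiulan: 10:00-14:00.
Omar ∩ Dmitri ∩ Divya ∩ Xiulan ∩ Yuki: 10:00-14:00.
Omar ∩ Dmitri ∩ Divya ∩ Xiulan ∩ Yuki ∩ Grace: 10:00-14:00.

10:00-14:00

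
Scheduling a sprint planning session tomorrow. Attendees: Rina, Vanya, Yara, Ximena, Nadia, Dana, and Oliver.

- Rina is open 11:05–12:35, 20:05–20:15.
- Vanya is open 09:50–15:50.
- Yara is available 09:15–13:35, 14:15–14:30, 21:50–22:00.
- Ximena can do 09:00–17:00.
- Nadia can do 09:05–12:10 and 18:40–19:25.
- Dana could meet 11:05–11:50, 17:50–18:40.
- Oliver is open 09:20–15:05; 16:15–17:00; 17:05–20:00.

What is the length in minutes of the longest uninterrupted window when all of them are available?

45

Rina ∩ Vanya: 11:05-12:35.
Rina ∩ Vanya ∩ Yara: 11:05-12:35.
Rina ∩ Vanya ∩ Yara ∩ Ximena: 11:05-12:35.
Rina ∩ Vanya ∩ Yara ∩ Ximena ∩ Nadia: 11:05-12:10.
Rina ∩ Vanya ∩ Yara ∩ Ximena ∩ Nadia ∩ Dana: 11:05-11:50.
Rina ∩ Vanya ∩ Yara ∩ Ximena ∩ Nadia ∩ Dana ∩ Oliver: 11:05-11:50.
The longest is 11:05-11:50 at 45 minutes.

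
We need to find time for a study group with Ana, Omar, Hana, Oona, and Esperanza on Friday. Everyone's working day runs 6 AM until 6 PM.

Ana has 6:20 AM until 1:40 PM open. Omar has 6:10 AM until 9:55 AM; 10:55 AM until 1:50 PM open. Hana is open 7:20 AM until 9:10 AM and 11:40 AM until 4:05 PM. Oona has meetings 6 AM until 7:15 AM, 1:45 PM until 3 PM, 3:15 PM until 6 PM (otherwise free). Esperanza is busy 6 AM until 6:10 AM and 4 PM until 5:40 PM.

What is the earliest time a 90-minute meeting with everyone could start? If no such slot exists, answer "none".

07:20

Ana free: 06:20-13:40.
Omar free: 06:10-09:55, 10:55-13:50.
Hana free: 07:20-09:10, 11:40-16:05.
Oona free: 07:15-13:45, 15:00-15:15 (invert busy blocks within the working day).
Esperanza free: 06:10-16:00, 17:40-18:00 (invert busy blocks within the working day).
Ana ∩ Omar: 06:20-09:55, 10:55-13:40.
Ana ∩ Omar ∩ Hana: 07:20-09:10, 11:40-13:40.
Ana ∩ Omar ∩ Hana ∩ Oona: 07:20-09:10, 11:40-13:40.
Ana ∩ Omar ∩ Hana ∩ Oona ∩ Esperanza: 07:20-09:10, 11:40-13:40.
The first common window of at least 90 minutes is 07:20-09:10, so the earliest start is 07:20.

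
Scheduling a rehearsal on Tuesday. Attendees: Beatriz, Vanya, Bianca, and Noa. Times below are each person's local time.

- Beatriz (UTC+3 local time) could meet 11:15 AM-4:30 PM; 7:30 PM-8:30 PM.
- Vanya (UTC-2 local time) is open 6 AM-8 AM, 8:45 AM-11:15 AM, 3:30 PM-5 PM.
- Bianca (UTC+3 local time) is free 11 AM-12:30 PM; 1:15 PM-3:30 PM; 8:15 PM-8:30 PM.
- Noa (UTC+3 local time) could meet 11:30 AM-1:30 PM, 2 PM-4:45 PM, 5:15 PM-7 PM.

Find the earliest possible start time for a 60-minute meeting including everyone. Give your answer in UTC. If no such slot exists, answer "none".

Beatriz in UTC: 08:15-13:30, 16:30-17:30 (subtract 3h to convert from UTC+3).
Vanya in UTC: 08:00-10:00, 10:45-13:15, 17:30-19:00 (add 2h to convert from UTC-2).
Bianca in UTC: 08:00-09:30, 10:15-12:30, 17:15-17:30 (subtract 3h to convert from UTC+3).
Noa in UTC: 08:30-10:30, 11:00-13:45, 14:15-16:00 (subtract 3h to convert from UTC+3).
Beatriz ∩ Vanya: 08:15-10:00, 10:45-13:15.
Beatriz ∩ Vanya ∩ Bianca: 08:15-09:30, 10:45-12:30.
Beatriz ∩ Vanya ∩ Bianca ∩ Noa: 08:30-09:30, 11:00-12:30.
Those are the intersection windows.
The first common window of at least 60 minutes is 08:30-09:30, so the earliest start is 08:30.

08:30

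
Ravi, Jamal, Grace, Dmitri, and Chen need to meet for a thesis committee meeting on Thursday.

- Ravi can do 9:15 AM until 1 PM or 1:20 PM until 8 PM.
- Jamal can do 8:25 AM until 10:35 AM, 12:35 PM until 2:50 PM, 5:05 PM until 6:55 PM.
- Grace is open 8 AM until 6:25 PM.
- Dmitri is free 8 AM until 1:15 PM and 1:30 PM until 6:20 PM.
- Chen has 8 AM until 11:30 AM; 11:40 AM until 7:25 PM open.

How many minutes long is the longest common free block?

80

Ravi ∩ Jamal: 09:15-10:35, 12:35-13:00, 13:20-14:50, 17:05-18:55.
Ravi ∩ Jamal ∩ Grace: 09:15-10:35, 12:35-13:00, 13:20-14:50, 17:05-18:25.
Ravi ∩ Jamal ∩ Grace ∩ Dmitri: 09:15-10:35, 12:35-13:00, 13:30-14:50, 17:05-18:20.
Ravi ∩ Jamal ∩ Grace ∩ Dmitri ∩ Chen: 09:15-10:35, 12:35-13:00, 13:30-14:50, 17:05-18:20.
Those are the intersection windows.
The longest is 09:15-10:35 at 80 minutes.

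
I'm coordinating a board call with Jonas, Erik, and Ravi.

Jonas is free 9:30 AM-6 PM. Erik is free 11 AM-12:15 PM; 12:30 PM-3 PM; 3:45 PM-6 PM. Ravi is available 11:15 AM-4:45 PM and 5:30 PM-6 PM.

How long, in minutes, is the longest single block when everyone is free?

Jonas ∩ Erik: 11:00-12:15, 12:30-15:00, 15:45-18:00.
Jonas ∩ Erik ∩ Ravi: 11:15-12:15, 12:30-15:00, 15:45-16:45, 17:30-18:00.
The longest is 12:30-15:00 at 150 minutes.

150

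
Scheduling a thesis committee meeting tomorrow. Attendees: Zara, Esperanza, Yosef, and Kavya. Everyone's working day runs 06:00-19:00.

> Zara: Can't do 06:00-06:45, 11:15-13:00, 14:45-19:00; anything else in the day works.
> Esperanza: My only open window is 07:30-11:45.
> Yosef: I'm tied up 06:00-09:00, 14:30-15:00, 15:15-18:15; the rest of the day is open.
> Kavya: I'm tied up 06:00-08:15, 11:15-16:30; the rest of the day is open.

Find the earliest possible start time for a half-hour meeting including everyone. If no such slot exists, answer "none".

Zara free: 06:45-11:15, 13:00-14:45 (invert busy blocks within the working day).
Esperanza free: 07:30-11:45.
Yosef free: 09:00-14:30, 15:00-15:15, 18:15-19:00 (invert busy blocks within the working day).
Kavya free: 08:15-11:15, 16:30-19:00 (invert busy blocks within the working day).
Zara ∩ Esperanza: 07:30-11:15.
Zara ∩ Esperanza ∩ Yosef: 09:00-11:15.
Zara ∩ Esperanza ∩ Yosef ∩ Kavya: 09:00-11:15.
So the common availability across everyone is 09:00-11:15.
The first common window of at least 30 minutes is 09:00-11:15, so the earliest start is 09:00.

09:00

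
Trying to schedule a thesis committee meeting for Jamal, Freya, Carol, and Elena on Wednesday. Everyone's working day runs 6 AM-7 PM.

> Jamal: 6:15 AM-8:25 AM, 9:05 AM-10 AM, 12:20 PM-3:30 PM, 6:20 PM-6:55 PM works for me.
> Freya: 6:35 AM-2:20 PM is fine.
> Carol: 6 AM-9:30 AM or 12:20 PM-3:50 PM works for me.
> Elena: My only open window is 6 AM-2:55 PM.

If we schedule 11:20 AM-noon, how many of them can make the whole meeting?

Freya and Elena can make the full 11:20-12:00 slot — that's 2.

2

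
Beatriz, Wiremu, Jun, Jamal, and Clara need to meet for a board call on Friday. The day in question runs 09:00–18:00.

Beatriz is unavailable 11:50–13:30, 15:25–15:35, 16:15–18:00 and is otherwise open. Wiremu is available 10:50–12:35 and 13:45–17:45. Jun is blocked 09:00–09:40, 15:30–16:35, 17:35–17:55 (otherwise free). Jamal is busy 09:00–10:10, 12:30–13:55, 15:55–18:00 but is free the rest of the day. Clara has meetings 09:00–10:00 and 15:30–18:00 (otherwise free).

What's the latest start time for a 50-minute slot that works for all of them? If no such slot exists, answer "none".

Beatriz free: 09:00-11:50, 13:30-15:25, 15:35-16:15 (invert busy blocks within the working day).
Wiremu free: 10:50-12:35, 13:45-17:45.
Jun free: 09:40-15:30, 16:35-17:35, 17:55-18:00 (invert busy blocks within the working day).
Jamal free: 10:10-12:30, 13:55-15:55 (invert busy blocks within the working day).
Clara free: 10:00-15:30 (invert busy blocks within the working day).
Beatriz ∩ Wiremu: 10:50-11:50, 13:45-15:25, 15:35-16:15.
Beatriz ∩ Wiremu ∩ Jun: 10:50-11:50, 13:45-15:25.
Beatriz ∩ Wiremu ∩ Jun ∩ Jamal: 10:50-11:50, 13:55-15:25.
Beatriz ∩ Wiremu ∩ Jun ∩ Jamal ∩ Clara: 10:50-11:50, 13:55-15:25.
Those are the intersection windows.
The last common window of at least 50 minutes is 13:55-15:25; a 50-minute meeting can start as late as 14:35 and still end by 15:25.

14:35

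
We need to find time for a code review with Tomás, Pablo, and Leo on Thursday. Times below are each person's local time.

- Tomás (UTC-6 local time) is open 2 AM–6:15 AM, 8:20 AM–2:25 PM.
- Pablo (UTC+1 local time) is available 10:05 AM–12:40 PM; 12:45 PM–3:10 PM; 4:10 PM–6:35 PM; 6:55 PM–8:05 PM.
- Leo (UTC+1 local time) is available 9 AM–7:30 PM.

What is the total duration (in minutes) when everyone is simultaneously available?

Tomás in UTC: 08:00-12:15, 14:20-20:25 (add 6h to convert from UTC-6).
Pablo in UTC: 09:05-11:40, 11:45-14:10, 15:10-17:35, 17:55-19:05 (subtract 1h to convert from UTC+1).
Leo in UTC: 08:00-18:30 (subtract 1h to convert from UTC+1).
Tomás ∩ Pablo: 09:05-11:40, 11:45-12:15, 15:10-17:35, 17:55-19:05.
Tomás ∩ Pablo ∩ Leo: 09:05-11:40, 11:45-12:15, 15:10-17:35, 17:55-18:30.
Summing the common windows: 155 + 30 + 145 + 35 = 365 minutes.

365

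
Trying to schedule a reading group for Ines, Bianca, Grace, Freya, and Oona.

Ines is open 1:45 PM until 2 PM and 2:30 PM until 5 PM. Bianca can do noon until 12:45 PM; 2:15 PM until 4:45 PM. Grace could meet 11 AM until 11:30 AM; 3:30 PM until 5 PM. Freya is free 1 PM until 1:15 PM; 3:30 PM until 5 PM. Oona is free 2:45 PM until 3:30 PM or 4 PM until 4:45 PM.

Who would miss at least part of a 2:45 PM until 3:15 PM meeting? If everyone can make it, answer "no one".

Freya, Grace

Ines: free for 14:45-15:15. Bianca: free for 14:45-15:15. Grace: not fully free for 14:45-15:15. Freya: not fully free for 14:45-15:15. Oona: free for 14:45-15:15.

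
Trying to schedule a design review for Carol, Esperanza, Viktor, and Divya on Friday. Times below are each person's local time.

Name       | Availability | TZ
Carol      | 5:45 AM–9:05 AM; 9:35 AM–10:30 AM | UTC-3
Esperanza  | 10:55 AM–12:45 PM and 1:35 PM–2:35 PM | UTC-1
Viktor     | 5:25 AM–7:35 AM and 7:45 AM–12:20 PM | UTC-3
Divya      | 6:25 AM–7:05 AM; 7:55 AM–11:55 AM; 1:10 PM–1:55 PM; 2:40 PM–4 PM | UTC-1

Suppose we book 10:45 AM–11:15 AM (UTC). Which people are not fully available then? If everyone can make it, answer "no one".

Carol in UTC: 08:45-12:05, 12:35-13:30 (add 3h to convert from UTC-3).
Esperanza in UTC: 11:55-13:45, 14:35-15:35 (add 1h to convert from UTC-1).
Viktor in UTC: 08:25-10:35, 10:45-15:20 (add 3h to convert from UTC-3).
Divya in UTC: 07:25-08:05, 08:55-12:55, 14:10-14:55, 15:40-17:00 (add 1h to convert from UTC-1).
Carol: free for 10:45-11:15. Esperanza: not fully free for 10:45-11:15. Viktor: free for 10:45-11:15. Divya: free for 10:45-11:15.

Esperanza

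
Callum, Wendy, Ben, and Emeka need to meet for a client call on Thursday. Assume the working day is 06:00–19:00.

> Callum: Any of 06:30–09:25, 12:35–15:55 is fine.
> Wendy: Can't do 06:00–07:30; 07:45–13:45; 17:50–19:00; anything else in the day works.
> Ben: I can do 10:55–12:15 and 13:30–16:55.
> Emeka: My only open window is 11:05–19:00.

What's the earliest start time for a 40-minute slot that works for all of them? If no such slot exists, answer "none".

13:45

Callum free: 06:30-09:25, 12:35-15:55.
Wendy free: 07:30-07:45, 13:45-17:50 (invert busy blocks within the working day).
Ben free: 10:55-12:15, 13:30-16:55.
Emeka free: 11:05-19:00.
Callum ∩ Wendy: 07:30-07:45, 13:45-15:55.
Callum ∩ Wendy ∩ Ben: 13:45-15:55.
Callum ∩ Wendy ∩ Ben ∩ Emeka: 13:45-15:55.
The first common window of at least 40 minutes is 13:45-15:55, so the earliest start is 13:45.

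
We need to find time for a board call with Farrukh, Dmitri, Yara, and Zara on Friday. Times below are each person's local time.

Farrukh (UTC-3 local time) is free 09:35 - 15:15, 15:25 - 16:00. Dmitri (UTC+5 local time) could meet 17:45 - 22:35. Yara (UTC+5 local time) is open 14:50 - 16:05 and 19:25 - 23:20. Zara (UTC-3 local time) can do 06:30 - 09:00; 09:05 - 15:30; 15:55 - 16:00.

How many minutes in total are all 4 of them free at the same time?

190

Farrukh in UTC: 12:35-18:15, 18:25-19:00 (add 3h to convert from UTC-3).
Dmitri in UTC: 12:45-17:35 (subtract 5h to convert from UTC+5).
Yara in UTC: 09:50-11:05, 14:25-18:20 (subtract 5h to convert from UTC+5).
Zara in UTC: 09:30-12:00, 12:05-18:30, 18:55-19:00 (add 3h to convert from UTC-3).
Farrukh ∩ Dmitri: 12:45-17:35.
Farrukh ∩ Dmitri ∩ Yara: 14:25-17:35.
Farrukh ∩ Dmitri ∩ Yara ∩ Zara: 14:25-17:35.
That's a single block of 190 minutes.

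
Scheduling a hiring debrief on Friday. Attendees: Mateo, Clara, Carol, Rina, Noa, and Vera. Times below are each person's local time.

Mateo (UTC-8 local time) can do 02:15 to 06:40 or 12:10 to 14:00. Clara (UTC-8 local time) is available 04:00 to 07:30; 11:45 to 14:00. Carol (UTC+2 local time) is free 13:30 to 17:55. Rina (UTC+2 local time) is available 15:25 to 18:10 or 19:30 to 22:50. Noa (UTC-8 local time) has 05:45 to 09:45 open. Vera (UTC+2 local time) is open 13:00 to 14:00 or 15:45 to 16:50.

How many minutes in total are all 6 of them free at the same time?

55

Mateo in UTC: 10:15-14:40, 20:10-22:00 (add 8h to convert from UTC-8).
Clara in UTC: 12:00-15:30, 19:45-22:00 (add 8h to convert from UTC-8).
Carol in UTC: 11:30-15:55 (subtract 2h to convert from UTC+2).
Rina in UTC: 13:25-16:10, 17:30-20:50 (subtract 2h to convert from UTC+2).
Noa in UTC: 13:45-17:45 (add 8h to convert from UTC-8).
Vera in UTC: 11:00-12:00, 13:45-14:50 (subtract 2h to convert from UTC+2).
Mateo ∩ Clara: 12:00-14:40, 20:10-22:00.
Mateo ∩ Clara ∩ Carol: 12:00-14:40.
Mateo ∩ Clara ∩ Carol ∩ Rina: 13:25-14:40.
Mateo ∩ Clara ∩ Carol ∩ Rina ∩ Noa: 13:45-14:40.
Mateo ∩ Clara ∩ Carol ∩ Rina ∩ Noa ∩ Vera: 13:45-14:40.
That's a single block of 55 minutes.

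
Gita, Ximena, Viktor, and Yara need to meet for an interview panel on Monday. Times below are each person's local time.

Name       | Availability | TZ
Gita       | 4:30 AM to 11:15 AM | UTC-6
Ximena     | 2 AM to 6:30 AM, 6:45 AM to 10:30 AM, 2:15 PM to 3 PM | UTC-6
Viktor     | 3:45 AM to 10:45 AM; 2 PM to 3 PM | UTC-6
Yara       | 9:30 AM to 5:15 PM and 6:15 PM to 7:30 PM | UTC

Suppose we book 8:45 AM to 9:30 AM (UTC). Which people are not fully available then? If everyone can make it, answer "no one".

Gita in UTC: 10:30-17:15 (add 6h to convert from UTC-6).
Ximena in UTC: 08:00-12:30, 12:45-16:30, 20:15-21:00 (add 6h to convert from UTC-6).
Viktor in UTC: 09:45-16:45, 20:00-21:00 (add 6h to convert from UTC-6).
Yara in UTC: 09:30-17:15, 18:15-19:30.
Gita: not fully free for 08:45-09:30. Ximena: free for 08:45-09:30. Viktor: not fully free for 08:45-09:30. Yara: not fully free for 08:45-09:30.

Gita, Viktor, Yara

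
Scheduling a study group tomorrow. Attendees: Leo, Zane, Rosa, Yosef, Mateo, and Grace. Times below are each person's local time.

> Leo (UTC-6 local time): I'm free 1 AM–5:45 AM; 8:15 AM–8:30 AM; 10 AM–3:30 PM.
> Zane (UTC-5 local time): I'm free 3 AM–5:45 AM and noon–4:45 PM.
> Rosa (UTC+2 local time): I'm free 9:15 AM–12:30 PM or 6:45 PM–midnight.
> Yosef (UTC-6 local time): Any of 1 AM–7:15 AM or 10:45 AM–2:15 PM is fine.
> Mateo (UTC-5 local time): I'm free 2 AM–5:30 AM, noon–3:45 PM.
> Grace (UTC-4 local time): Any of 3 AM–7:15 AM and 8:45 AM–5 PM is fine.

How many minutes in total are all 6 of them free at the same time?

345

Leo in UTC: 07:00-11:45, 14:15-14:30, 16:00-21:30 (add 6h to convert from UTC-6).
Zane in UTC: 08:00-10:45, 17:00-21:45 (add 5h to convert from UTC-5).
Rosa in UTC: 07:15-10:30, 16:45-22:00 (subtract 2h to convert from UTC+2).
Yosef in UTC: 07:00-13:15, 16:45-20:15 (add 6h to convert from UTC-6).
Mateo in UTC: 07:00-10:30, 17:00-20:45 (add 5h to convert from UTC-5).
Grace in UTC: 07:00-11:15, 12:45-21:00 (add 4h to convert from UTC-4).
Leo ∩ Zane: 08:00-10:45, 17:00-21:30.
Leo ∩ Zane ∩ Rosa: 08:00-10:30, 17:00-21:30.
Leo ∩ Zane ∩ Rosa ∩ Yosef: 08:00-10:30, 17:00-20:15.
Leo ∩ Zane ∩ Rosa ∩ Yosef ∩ Mateo: 08:00-10:30, 17:00-20:15.
Leo ∩ Zane ∩ Rosa ∩ Yosef ∩ Mateo ∩ Grace: 08:00-10:30, 17:00-20:15.
So the common availability across everyone is 08:00-10:30, 17:00-20:15.
Summing the common windows: 150 + 195 = 345 minutes.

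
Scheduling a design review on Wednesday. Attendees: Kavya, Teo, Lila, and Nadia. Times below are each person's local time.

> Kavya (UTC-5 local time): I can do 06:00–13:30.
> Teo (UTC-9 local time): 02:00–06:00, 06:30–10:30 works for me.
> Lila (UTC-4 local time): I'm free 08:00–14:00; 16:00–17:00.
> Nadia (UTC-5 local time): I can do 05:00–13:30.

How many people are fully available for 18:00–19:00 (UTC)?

1

Kavya in UTC: 11:00-18:30 (add 5h to convert from UTC-5).
Teo in UTC: 11:00-15:00, 15:30-19:30 (add 9h to convert from UTC-9).
Lila in UTC: 12:00-18:00, 20:00-21:00 (add 4h to convert from UTC-4).
Nadia in UTC: 10:00-18:30 (add 5h to convert from UTC-5).
Teo can make the full 18:00-19:00 slot — that's 1.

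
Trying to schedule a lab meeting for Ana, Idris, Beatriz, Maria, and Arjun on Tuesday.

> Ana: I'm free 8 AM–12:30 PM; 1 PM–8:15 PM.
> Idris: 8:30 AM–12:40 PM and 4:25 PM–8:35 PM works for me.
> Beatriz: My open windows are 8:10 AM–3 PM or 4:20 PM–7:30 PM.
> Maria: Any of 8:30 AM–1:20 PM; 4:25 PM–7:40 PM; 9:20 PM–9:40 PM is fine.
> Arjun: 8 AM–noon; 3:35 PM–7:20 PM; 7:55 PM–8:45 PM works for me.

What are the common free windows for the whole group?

08:30-12:00, 16:25-19:20

Ana ∩ Idris: 08:30-12:30, 16:25-20:15.
Ana ∩ Idris ∩ Beatriz: 08:30-12:30, 16:25-19:30.
Ana ∩ Idris ∩ Beatriz ∩ Maria: 08:30-12:30, 16:25-19:30.
Ana ∩ Idris ∩ Beatriz ∩ Maria ∩ Arjun: 08:30-12:00, 16:25-19:20.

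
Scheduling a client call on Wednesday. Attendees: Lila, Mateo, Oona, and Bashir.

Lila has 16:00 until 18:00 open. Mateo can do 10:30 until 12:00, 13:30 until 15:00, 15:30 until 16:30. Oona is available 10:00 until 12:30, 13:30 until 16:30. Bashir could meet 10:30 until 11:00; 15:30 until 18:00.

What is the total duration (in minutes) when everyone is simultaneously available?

Lila ∩ Mateo: 16:00-16:30.
Lila ∩ Mateo ∩ Oona: 16:00-16:30.
Lila ∩ Mateo ∩ Oona ∩ Bashir: 16:00-16:30.
So the common availability across everyone is 16:00-16:30.
That's a single block of 30 minutes.

30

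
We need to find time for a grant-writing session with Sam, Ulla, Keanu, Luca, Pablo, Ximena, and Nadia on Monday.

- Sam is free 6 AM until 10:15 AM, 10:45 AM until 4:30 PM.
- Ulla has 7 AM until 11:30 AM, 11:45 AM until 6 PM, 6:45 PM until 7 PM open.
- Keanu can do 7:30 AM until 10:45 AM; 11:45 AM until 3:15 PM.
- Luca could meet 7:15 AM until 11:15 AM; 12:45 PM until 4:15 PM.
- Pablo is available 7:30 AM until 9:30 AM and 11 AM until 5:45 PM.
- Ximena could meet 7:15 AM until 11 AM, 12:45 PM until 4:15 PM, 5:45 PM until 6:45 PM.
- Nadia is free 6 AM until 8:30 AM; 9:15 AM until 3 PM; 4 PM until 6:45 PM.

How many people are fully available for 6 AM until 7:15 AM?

Sam and Nadia can make the full 06:00-07:15 slot — that's 2.

2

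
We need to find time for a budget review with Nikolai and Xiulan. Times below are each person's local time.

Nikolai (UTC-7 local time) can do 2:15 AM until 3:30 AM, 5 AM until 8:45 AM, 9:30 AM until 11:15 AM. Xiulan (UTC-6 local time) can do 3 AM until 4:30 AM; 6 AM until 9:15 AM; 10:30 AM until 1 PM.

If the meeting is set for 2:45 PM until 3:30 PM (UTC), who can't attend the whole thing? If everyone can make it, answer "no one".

Xiulan

Nikolai in UTC: 09:15-10:30, 12:00-15:45, 16:30-18:15 (add 7h to convert from UTC-7).
Xiulan in UTC: 09:00-10:30, 12:00-15:15, 16:30-19:00 (add 6h to convert from UTC-6).
Nikolai: free for 14:45-15:30. Xiulan: not fully free for 14:45-15:30.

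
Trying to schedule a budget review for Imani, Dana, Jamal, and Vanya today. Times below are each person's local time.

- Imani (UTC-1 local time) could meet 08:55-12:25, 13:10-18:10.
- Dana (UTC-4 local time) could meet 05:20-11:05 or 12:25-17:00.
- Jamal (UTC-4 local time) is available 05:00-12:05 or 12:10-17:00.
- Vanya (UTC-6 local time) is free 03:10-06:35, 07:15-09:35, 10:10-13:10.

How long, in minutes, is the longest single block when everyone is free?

165

Imani in UTC: 09:55-13:25, 14:10-19:10 (add 1h to convert from UTC-1).
Dana in UTC: 09:20-15:05, 16:25-21:00 (add 4h to convert from UTC-4).
Jamal in UTC: 09:00-16:05, 16:10-21:00 (add 4h to convert from UTC-4).
Vanya in UTC: 09:10-12:35, 13:15-15:35, 16:10-19:10 (add 6h to convert from UTC-6).
Imani ∩ Dana: 09:55-13:25, 14:10-15:05, 16:25-19:10.
Imani ∩ Dana ∩ Jamal: 09:55-13:25, 14:10-15:05, 16:25-19:10.
Imani ∩ Dana ∩ Jamal ∩ Vanya: 09:55-12:35, 13:15-13:25, 14:10-15:05, 16:25-19:10.
The longest is 16:25-19:10 at 165 minutes.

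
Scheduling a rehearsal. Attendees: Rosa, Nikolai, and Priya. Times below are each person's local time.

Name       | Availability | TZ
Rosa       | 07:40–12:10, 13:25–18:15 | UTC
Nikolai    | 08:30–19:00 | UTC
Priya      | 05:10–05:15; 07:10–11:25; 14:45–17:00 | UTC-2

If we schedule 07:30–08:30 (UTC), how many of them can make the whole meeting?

0

Rosa in UTC: 07:40-12:10, 13:25-18:15.
Nikolai in UTC: 08:30-19:00.
Priya in UTC: 07:10-07:15, 09:10-13:25, 16:45-19:00 (add 2h to convert from UTC-2).
nobody can make the full 07:30-08:30 slot — that's 0.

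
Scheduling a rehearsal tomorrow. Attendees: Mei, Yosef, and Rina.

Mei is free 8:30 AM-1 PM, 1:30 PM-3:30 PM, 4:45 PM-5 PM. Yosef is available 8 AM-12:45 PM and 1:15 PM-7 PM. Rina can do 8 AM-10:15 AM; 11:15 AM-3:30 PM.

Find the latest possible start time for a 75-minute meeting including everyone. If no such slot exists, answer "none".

Mei ∩ Yosef: 08:30-12:45, 13:30-15:30, 16:45-17:00.
Mei ∩ Yosef ∩ Rina: 08:30-10:15, 11:15-12:45, 13:30-15:30.
The last common window of at least 75 minutes is 13:30-15:30; a 75-minute meeting can start as late as 14:15 and still end by 15:30.

14:15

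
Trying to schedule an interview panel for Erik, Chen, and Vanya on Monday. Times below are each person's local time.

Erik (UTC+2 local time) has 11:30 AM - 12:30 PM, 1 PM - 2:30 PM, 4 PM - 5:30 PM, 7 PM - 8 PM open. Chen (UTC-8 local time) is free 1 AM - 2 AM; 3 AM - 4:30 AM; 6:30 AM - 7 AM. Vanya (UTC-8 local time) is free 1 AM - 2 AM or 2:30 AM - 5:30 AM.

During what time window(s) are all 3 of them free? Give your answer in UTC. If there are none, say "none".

Erik in UTC: 09:30-10:30, 11:00-12:30, 14:00-15:30, 17:00-18:00 (subtract 2h to convert from UTC+2).
Chen in UTC: 09:00-10:00, 11:00-12:30, 14:30-15:00 (add 8h to convert from UTC-8).
Vanya in UTC: 09:00-10:00, 10:30-13:30 (add 8h to convert from UTC-8).
Erik ∩ Chen: 09:30-10:00, 11:00-12:30, 14:30-15:00.
Erik ∩ Chen ∩ Vanya: 09:30-10:00, 11:00-12:30.

09:30-10:00, 11:00-12:30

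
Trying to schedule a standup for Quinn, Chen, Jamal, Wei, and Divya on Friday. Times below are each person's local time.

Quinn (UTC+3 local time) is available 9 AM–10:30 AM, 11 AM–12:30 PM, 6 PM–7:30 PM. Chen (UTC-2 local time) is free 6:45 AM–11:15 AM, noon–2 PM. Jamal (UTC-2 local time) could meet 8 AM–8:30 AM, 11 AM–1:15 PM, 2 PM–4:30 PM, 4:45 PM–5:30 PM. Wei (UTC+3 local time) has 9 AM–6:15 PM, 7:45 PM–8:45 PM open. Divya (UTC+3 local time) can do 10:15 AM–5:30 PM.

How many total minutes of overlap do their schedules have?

0

Quinn in UTC: 06:00-07:30, 08:00-09:30, 15:00-16:30 (subtract 3h to convert from UTC+3).
Chen in UTC: 08:45-13:15, 14:00-16:00 (add 2h to convert from UTC-2).
Jamal in UTC: 10:00-10:30, 13:00-15:15, 16:00-18:30, 18:45-19:30 (add 2h to convert from UTC-2).
Wei in UTC: 06:00-15:15, 16:45-17:45 (subtract 3h to convert from UTC+3).
Divya in UTC: 07:15-14:30 (subtract 3h to convert from UTC+3).
Quinn ∩ Chen: 08:45-09:30, 15:00-16:00.
Quinn ∩ Chen ∩ Jamal: 15:00-15:15.
Quinn ∩ Chen ∩ Jamal ∩ Wei: 15:00-15:15.
Quinn ∩ Chen ∩ Jamal ∩ Wei ∩ Divya: ∅.
There is no time when everyone is free.
There is no common window, so the total is 0 minutes.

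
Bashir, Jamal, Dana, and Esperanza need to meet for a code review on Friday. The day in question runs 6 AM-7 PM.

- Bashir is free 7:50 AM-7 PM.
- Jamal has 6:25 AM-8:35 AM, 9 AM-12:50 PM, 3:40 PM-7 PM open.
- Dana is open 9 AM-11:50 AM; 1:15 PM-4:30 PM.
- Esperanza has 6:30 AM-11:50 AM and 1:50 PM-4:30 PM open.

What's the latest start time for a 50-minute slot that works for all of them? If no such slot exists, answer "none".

15:40

Bashir ∩ Jamal: 07:50-08:35, 09:00-12:50, 15:40-19:00.
Bashir ∩ Jamal ∩ Dana: 09:00-11:50, 15:40-16:30.
Bashir ∩ Jamal ∩ Dana ∩ Esperanza: 09:00-11:50, 15:40-16:30.
The last common window of at least 50 minutes is 15:40-16:30; a 50-minute meeting can start as late as 15:40 and still end by 16:30.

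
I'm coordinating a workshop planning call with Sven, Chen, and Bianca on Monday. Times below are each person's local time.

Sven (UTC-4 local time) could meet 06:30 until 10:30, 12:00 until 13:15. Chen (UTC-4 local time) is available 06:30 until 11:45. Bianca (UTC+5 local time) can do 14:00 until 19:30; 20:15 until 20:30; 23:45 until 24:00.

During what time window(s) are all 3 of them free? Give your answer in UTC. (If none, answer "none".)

Sven in UTC: 10:30-14:30, 16:00-17:15 (add 4h to convert from UTC-4).
Chen in UTC: 10:30-15:45 (add 4h to convert from UTC-4).
Bianca in UTC: 09:00-14:30, 15:15-15:30, 18:45-19:00 (subtract 5h to convert from UTC+5).
Sven ∩ Chen: 10:30-14:30.
Sven ∩ Chen ∩ Bianca: 10:30-14:30.

10:30-14:30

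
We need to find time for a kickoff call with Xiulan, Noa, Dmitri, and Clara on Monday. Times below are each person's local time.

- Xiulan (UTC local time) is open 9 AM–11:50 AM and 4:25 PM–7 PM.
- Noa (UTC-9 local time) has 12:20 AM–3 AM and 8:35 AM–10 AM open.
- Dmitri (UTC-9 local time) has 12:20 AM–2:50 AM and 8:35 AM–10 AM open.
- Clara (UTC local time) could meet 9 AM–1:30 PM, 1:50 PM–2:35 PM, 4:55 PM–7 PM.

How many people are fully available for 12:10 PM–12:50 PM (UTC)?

Xiulan in UTC: 09:00-11:50, 16:25-19:00.
Noa in UTC: 09:20-12:00, 17:35-19:00 (add 9h to convert from UTC-9).
Dmitri in UTC: 09:20-11:50, 17:35-19:00 (add 9h to convert from UTC-9).
Clara in UTC: 09:00-13:30, 13:50-14:35, 16:55-19:00.
Clara can make the full 12:10-12:50 slot — that's 1.

1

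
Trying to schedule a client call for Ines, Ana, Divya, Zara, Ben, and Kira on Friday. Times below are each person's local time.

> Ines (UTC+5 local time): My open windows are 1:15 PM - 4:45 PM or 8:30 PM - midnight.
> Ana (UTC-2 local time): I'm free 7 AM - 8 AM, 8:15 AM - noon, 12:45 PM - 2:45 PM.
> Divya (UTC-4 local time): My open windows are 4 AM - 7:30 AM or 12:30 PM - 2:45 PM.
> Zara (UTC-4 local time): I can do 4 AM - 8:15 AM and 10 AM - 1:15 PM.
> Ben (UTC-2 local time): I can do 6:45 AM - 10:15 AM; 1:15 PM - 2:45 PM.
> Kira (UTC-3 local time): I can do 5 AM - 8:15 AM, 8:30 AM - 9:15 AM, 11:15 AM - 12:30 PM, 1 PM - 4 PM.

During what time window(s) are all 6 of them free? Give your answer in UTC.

Ines in UTC: 08:15-11:45, 15:30-19:00 (subtract 5h to convert from UTC+5).
Ana in UTC: 09:00-10:00, 10:15-14:00, 14:45-16:45 (add 2h to convert from UTC-2).
Divya in UTC: 08:00-11:30, 16:30-18:45 (add 4h to convert from UTC-4).
Zara in UTC: 08:00-12:15, 14:00-17:15 (add 4h to convert from UTC-4).
Ben in UTC: 08:45-12:15, 15:15-16:45 (add 2h to convert from UTC-2).
Kira in UTC: 08:00-11:15, 11:30-12:15, 14:15-15:30, 16:00-19:00 (add 3h to convert from UTC-3).
Ines ∩ Ana: 09:00-10:00, 10:15-11:45, 15:30-16:45.
Ines ∩ Ana ∩ Divya: 09:00-10:00, 10:15-11:30, 16:30-16:45.
Ines ∩ Ana ∩ Divya ∩ Zara: 09:00-10:00, 10:15-11:30, 16:30-16:45.
Ines ∩ Ana ∩ Divya ∩ Zara ∩ Ben: 09:00-10:00, 10:15-11:30, 16:30-16:45.
Ines ∩ Ana ∩ Divya ∩ Zara ∩ Ben ∩ Kira: 09:00-10:00, 10:15-11:15, 16:30-16:45.
Those are the intersection windows.

09:00-10:00, 10:15-11:15, 16:30-16:45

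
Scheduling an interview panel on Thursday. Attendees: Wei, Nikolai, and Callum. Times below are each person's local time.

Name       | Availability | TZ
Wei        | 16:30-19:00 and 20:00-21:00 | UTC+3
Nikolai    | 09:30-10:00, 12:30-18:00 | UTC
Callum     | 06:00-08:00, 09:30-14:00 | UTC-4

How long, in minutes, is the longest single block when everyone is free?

150

Wei in UTC: 13:30-16:00, 17:00-18:00 (subtract 3h to convert from UTC+3).
Nikolai in UTC: 09:30-10:00, 12:30-18:00.
Callum in UTC: 10:00-12:00, 13:30-18:00 (add 4h to convert from UTC-4).
Wei ∩ Nikolai: 13:30-16:00, 17:00-18:00.
Wei ∩ Nikolai ∩ Callum: 13:30-16:00, 17:00-18:00.
The longest is 13:30-16:00 at 150 minutes.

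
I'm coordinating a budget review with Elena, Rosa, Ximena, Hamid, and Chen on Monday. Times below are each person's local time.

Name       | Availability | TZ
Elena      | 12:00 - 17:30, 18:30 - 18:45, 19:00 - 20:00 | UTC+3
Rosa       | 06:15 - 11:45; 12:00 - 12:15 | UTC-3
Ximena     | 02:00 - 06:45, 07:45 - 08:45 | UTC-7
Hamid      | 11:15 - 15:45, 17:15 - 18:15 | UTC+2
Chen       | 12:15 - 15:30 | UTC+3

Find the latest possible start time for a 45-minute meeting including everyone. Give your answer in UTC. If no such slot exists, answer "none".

11:45

Elena in UTC: 09:00-14:30, 15:30-15:45, 16:00-17:00 (subtract 3h to convert from UTC+3).
Rosa in UTC: 09:15-14:45, 15:00-15:15 (add 3h to convert from UTC-3).
Ximena in UTC: 09:00-13:45, 14:45-15:45 (add 7h to convert from UTC-7).
Hamid in UTC: 09:15-13:45, 15:15-16:15 (subtract 2h to convert from UTC+2).
Chen in UTC: 09:15-12:30 (subtract 3h to convert from UTC+3).
Elena ∩ Rosa: 09:15-14:30.
Elena ∩ Rosa ∩ Ximena: 09:15-13:45.
Elena ∩ Rosa ∩ Ximena ∩ Hamid: 09:15-13:45.
Elena ∩ Rosa ∩ Ximena ∩ Hamid ∩ Chen: 09:15-12:30.
The last common window of at least 45 minutes is 09:15-12:30; a 45-minute meeting can start as late as 11:45 and still end by 12:30.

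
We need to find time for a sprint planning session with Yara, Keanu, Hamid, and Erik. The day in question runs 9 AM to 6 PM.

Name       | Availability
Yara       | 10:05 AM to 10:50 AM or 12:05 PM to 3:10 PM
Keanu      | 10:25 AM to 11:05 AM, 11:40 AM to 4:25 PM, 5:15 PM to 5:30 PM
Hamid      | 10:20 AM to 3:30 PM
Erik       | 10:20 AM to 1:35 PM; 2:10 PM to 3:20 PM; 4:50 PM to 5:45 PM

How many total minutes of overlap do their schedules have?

175

Yara ∩ Keanu: 10:25-10:50, 12:05-15:10.
Yara ∩ Keanu ∩ Hamid: 10:25-10:50, 12:05-15:10.
Yara ∩ Keanu ∩ Hamid ∩ Erik: 10:25-10:50, 12:05-13:35, 14:10-15:10.
Summing the common windows: 25 + 90 + 60 = 175 minutes.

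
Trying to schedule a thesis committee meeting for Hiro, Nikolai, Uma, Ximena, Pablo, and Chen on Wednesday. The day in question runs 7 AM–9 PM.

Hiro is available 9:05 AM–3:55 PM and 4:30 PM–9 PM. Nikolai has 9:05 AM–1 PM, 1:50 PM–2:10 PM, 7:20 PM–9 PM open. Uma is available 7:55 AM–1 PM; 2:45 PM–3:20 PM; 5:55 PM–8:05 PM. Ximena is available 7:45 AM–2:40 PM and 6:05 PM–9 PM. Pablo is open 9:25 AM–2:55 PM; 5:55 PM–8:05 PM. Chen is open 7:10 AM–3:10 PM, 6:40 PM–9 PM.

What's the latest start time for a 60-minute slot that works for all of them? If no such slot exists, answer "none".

12:00

Hiro ∩ Nikolai: 09:05-13:00, 13:50-14:10, 19:20-21:00.
Hiro ∩ Nikolai ∩ Uma: 09:05-13:00, 19:20-20:05.
Hiro ∩ Nikolai ∩ Uma ∩ Ximena: 09:05-13:00, 19:20-20:05.
Hiro ∩ Nikolai ∩ Uma ∩ Ximena ∩ Pablo: 09:25-13:00, 19:20-20:05.
Hiro ∩ Nikolai ∩ Uma ∩ Ximena ∩ Pablo ∩ Chen: 09:25-13:00, 19:20-20:05.
Those are the intersection windows.
The last common window of at least 60 minutes is 09:25-13:00; a 60-minute meeting can start as late as 12:00 and still end by 13:00.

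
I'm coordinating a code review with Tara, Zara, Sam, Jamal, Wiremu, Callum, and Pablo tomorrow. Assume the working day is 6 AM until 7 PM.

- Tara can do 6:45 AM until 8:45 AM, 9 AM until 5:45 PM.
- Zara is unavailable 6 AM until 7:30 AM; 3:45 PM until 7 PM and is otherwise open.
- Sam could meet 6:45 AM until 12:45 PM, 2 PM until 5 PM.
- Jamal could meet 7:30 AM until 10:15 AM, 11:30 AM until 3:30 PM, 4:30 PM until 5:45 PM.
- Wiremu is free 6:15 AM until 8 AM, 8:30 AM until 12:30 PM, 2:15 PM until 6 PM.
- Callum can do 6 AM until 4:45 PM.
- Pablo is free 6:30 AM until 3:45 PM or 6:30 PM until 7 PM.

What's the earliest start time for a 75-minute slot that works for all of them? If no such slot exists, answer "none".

Tara free: 06:45-08:45, 09:00-17:45.
Zara free: 07:30-15:45 (invert busy blocks within the working day).
Sam free: 06:45-12:45, 14:00-17:00.
Jamal free: 07:30-10:15, 11:30-15:30, 16:30-17:45.
Wiremu free: 06:15-08:00, 08:30-12:30, 14:15-18:00.
Callum free: 06:00-16:45.
Pablo free: 06:30-15:45, 18:30-19:00.
Tara ∩ Zara: 07:30-08:45, 09:00-15:45.
Tara ∩ Zara ∩ Sam: 07:30-08:45, 09:00-12:45, 14:00-15:45.
Tara ∩ Zara ∩ Sam ∩ Jamal: 07:30-08:45, 09:00-10:15, 11:30-12:45, 14:00-15:30.
Tara ∩ Zara ∩ Sam ∩ Jamal ∩ Wiremu: 07:30-08:00, 08:30-08:45, 09:00-10:15, 11:30-12:30, 14:15-15:30.
Tara ∩ Zara ∩ Sam ∩ Jamal ∩ Wiremu ∩ Callum: 07:30-08:00, 08:30-08:45, 09:00-10:15, 11:30-12:30, 14:15-15:30.
Tara ∩ Zara ∩ Sam ∩ Jamal ∩ Wiremu ∩ Callum ∩ Pablo: 07:30-08:00, 08:30-08:45, 09:00-10:15, 11:30-12:30, 14:15-15:30.
Those are the intersection windows.
The first common window of at least 75 minutes is 09:00-10:15, so the earliest start is 09:00.

09:00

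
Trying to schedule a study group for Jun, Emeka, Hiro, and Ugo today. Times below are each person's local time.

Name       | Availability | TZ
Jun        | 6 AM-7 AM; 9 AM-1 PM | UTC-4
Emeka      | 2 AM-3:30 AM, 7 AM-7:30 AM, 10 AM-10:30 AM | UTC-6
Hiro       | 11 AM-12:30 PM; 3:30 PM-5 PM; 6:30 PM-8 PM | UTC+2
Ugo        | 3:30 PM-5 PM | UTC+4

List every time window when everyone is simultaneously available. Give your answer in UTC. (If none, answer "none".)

Jun in UTC: 10:00-11:00, 13:00-17:00 (add 4h to convert from UTC-4).
Emeka in UTC: 08:00-09:30, 13:00-13:30, 16:00-16:30 (add 6h to convert from UTC-6).
Hiro in UTC: 09:00-10:30, 13:30-15:00, 16:30-18:00 (subtract 2h to convert from UTC+2).
Ugo in UTC: 11:30-13:00 (subtract 4h to convert from UTC+4).
Jun ∩ Emeka: 13:00-13:30, 16:00-16:30.
Jun ∩ Emeka ∩ Hiro: ∅.
Jun ∩ Emeka ∩ Hiro ∩ Ugo: ∅.
There is no time when everyone is free.

none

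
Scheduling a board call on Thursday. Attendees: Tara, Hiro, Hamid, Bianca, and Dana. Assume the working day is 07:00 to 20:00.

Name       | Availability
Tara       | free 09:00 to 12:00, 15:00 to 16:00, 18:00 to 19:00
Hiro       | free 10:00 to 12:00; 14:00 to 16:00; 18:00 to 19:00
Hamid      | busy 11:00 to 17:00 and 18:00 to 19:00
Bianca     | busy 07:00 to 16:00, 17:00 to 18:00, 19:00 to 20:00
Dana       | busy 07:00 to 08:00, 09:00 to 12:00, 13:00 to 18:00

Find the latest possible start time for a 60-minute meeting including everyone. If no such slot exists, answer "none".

none

Tara free: 09:00-12:00, 15:00-16:00, 18:00-19:00.
Hiro free: 10:00-12:00, 14:00-16:00, 18:00-19:00.
Hamid free: 07:00-11:00, 17:00-18:00, 19:00-20:00 (invert busy blocks within the working day).
Bianca free: 16:00-17:00, 18:00-19:00 (invert busy blocks within the working day).
Dana free: 08:00-09:00, 12:00-13:00, 18:00-20:00 (invert busy blocks within the working day).
Tara ∩ Hiro: 10:00-12:00, 15:00-16:00, 18:00-19:00.
Tara ∩ Hiro ∩ Hamid: 10:00-11:00.
Tara ∩ Hiro ∩ Hamid ∩ Bianca: ∅.
Tara ∩ Hiro ∩ Hamid ∩ Bianca ∩ Dana: ∅.
There is no time when everyone is free.
No common window is at least 60 minutes long.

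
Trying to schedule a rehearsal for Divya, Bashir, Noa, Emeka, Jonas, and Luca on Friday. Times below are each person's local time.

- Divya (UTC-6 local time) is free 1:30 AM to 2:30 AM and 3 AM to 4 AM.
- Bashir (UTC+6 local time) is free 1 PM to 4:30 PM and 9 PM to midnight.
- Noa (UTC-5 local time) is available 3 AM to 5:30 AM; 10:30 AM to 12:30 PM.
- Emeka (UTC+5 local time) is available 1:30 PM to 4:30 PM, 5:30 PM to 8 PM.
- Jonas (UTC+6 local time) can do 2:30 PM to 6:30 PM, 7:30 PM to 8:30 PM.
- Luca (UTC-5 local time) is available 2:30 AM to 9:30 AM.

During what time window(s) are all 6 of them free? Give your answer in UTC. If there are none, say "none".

Divya in UTC: 07:30-08:30, 09:00-10:00 (add 6h to convert from UTC-6).
Bashir in UTC: 07:00-10:30, 15:00-18:00 (subtract 6h to convert from UTC+6).
Noa in UTC: 08:00-10:30, 15:30-17:30 (add 5h to convert from UTC-5).
Emeka in UTC: 08:30-11:30, 12:30-15:00 (subtract 5h to convert from UTC+5).
Jonas in UTC: 08:30-12:30, 13:30-14:30 (subtract 6h to convert from UTC+6).
Luca in UTC: 07:30-14:30 (add 5h to convert from UTC-5).
Divya ∩ Bashir: 07:30-08:30, 09:00-10:00.
Divya ∩ Bashir ∩ Noa: 08:00-08:30, 09:00-10:00.
Divya ∩ Bashir ∩ Noa ∩ Emeka: 09:00-10:00.
Divya ∩ Bashir ∩ Noa ∩ Emeka ∩ Jonas: 09:00-10:00.
Divya ∩ Bashir ∩ Noa ∩ Emeka ∩ Jonas ∩ Luca: 09:00-10:00.
So the common availability across everyone is 09:00-10:00.

09:00-10:00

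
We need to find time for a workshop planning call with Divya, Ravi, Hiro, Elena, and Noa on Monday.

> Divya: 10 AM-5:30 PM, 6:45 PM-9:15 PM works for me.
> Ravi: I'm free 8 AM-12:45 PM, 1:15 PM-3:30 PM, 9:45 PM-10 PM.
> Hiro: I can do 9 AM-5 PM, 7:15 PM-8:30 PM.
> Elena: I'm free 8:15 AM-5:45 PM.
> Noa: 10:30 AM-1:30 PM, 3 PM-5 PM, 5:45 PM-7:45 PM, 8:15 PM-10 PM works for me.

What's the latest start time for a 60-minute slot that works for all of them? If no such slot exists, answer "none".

11:45

Divya ∩ Ravi: 10:00-12:45, 13:15-15:30.
Divya ∩ Ravi ∩ Hiro: 10:00-12:45, 13:15-15:30.
Divya ∩ Ravi ∩ Hiro ∩ Elena: 10:00-12:45, 13:15-15:30.
Divya ∩ Ravi ∩ Hiro ∩ Elena ∩ Noa: 10:30-12:45, 13:15-13:30, 15:00-15:30.
The last common window of at least 60 minutes is 10:30-12:45; a 60-minute meeting can start as late as 11:45 and still end by 12:45.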